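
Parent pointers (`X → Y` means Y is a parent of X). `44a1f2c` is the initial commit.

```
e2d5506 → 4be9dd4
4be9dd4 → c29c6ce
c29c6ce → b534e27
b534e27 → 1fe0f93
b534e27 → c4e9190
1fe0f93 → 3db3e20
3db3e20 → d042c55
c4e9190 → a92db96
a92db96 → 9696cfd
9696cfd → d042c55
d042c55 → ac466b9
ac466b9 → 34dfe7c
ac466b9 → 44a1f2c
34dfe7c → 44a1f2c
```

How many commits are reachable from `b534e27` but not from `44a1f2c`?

9

Reachable from b534e27: {1fe0f93, 34dfe7c, 3db3e20, 44a1f2c, 9696cfd, a92db96, ac466b9, b534e27, c4e9190, d042c55}.
Reachable from 44a1f2c: {44a1f2c}.
In b534e27's history but not 44a1f2c's: {1fe0f93, 34dfe7c, 3db3e20, 9696cfd, a92db96, ac466b9, b534e27, c4e9190, d042c55} — 9 commits.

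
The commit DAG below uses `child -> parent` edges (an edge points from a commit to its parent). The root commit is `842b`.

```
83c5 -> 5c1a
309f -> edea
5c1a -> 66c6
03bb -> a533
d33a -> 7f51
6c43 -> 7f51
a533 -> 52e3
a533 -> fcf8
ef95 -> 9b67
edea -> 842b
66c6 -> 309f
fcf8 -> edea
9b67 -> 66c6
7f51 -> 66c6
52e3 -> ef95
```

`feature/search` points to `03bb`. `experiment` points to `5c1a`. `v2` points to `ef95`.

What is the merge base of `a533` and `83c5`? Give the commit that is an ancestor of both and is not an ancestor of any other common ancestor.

66c6

Ancestors of a533: {309f, 52e3, 66c6, 842b, 9b67, a533, edea, ef95, fcf8}.
Ancestors of 83c5: {309f, 5c1a, 66c6, 83c5, 842b, edea}.
Common ancestors: {309f, 66c6, 842b, edea}.
Among these, 66c6 is not an ancestor of any other common ancestor — it is the merge base.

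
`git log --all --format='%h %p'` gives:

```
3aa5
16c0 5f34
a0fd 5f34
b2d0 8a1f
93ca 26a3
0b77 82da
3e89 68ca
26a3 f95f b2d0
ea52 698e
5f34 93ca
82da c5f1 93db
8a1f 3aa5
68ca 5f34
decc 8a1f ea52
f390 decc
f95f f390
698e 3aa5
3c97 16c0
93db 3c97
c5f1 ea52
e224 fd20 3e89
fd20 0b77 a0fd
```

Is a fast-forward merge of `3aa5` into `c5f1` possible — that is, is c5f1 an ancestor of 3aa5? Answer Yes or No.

No

A fast-forward from c5f1 to 3aa5 is possible iff c5f1 is an ancestor of 3aa5.
Ancestors of 3aa5: {3aa5}.
c5f1 is not among them, so fast-forward is not possible.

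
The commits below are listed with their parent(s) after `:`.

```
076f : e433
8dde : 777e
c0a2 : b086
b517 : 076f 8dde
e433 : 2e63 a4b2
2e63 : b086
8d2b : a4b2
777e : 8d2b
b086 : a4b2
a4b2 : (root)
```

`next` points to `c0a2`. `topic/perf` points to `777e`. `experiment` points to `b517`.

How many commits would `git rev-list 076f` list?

5

Walking parent pointers from 076f: reachable set = {076f, 2e63, a4b2, b086, e433}.
That is 5 commits.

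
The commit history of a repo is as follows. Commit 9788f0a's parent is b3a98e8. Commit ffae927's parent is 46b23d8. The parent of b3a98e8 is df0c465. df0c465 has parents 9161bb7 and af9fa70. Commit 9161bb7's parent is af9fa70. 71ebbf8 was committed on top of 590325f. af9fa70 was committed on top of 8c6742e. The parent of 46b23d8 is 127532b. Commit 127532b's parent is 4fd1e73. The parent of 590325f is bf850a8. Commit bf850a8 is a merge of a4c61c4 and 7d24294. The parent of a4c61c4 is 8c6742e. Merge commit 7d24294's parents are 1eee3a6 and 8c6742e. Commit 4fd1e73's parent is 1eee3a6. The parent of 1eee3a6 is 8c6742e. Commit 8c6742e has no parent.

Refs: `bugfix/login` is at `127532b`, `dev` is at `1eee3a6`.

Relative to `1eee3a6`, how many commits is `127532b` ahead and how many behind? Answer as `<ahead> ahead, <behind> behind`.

Reachable from 127532b: {127532b, 1eee3a6, 4fd1e73, 8c6742e}.
Reachable from 1eee3a6: {1eee3a6, 8c6742e}.
Only in 127532b's history (ahead): {127532b, 4fd1e73} — 2.
Only in 1eee3a6's history (behind): {} — 0.

2 ahead, 0 behind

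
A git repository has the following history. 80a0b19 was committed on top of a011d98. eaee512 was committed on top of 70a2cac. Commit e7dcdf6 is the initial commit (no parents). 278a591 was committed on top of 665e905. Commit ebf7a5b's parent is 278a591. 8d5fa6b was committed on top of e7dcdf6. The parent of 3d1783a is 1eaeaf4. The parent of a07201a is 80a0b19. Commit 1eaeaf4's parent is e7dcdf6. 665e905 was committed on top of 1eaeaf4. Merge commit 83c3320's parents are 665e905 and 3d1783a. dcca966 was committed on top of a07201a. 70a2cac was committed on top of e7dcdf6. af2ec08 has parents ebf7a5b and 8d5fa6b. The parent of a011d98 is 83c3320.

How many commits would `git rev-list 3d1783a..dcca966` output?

6

Reachable from dcca966: {1eaeaf4, 3d1783a, 665e905, 80a0b19, 83c3320, a011d98, a07201a, dcca966, e7dcdf6}.
Reachable from 3d1783a: {1eaeaf4, 3d1783a, e7dcdf6}.
In dcca966's history but not 3d1783a's: {665e905, 80a0b19, 83c3320, a011d98, a07201a, dcca966} — 6 commits.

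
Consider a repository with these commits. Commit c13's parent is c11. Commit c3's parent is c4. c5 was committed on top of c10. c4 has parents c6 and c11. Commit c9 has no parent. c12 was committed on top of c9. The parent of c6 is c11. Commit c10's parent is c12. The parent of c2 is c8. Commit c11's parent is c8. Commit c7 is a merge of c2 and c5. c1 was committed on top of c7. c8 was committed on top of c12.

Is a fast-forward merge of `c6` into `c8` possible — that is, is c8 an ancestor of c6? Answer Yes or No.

A fast-forward from c8 to c6 is possible iff c8 is an ancestor of c6.
Ancestors of c6: {c11, c12, c6, c8, c9}.
c8 is among them, so fast-forward is possible.

Yes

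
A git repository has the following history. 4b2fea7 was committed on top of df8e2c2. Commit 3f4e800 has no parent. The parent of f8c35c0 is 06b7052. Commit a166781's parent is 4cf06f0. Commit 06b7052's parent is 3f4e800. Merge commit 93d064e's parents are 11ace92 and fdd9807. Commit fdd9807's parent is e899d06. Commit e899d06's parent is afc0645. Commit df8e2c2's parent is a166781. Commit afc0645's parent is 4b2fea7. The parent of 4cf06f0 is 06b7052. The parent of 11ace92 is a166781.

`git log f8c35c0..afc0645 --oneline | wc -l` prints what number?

5

Reachable from afc0645: {06b7052, 3f4e800, 4b2fea7, 4cf06f0, a166781, afc0645, df8e2c2}.
Reachable from f8c35c0: {06b7052, 3f4e800, f8c35c0}.
In afc0645's history but not f8c35c0's: {4b2fea7, 4cf06f0, a166781, afc0645, df8e2c2} — 5 commits.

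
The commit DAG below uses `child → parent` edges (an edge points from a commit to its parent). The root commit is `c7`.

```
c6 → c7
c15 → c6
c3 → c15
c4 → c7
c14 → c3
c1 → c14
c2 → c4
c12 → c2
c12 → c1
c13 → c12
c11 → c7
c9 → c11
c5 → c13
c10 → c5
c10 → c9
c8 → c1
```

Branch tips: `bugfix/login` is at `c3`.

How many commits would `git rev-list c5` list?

11

Walking parent pointers from c5: reachable set = {c1, c12, c13, c14, c15, c2, c3, c4, c5, c6, c7}.
That is 11 commits.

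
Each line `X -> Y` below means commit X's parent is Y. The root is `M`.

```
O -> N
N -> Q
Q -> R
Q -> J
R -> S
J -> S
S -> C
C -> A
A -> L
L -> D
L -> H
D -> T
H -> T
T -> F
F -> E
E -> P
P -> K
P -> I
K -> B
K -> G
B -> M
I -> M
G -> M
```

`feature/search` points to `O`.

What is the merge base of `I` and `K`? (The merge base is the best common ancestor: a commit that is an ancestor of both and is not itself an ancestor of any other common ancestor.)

M

Ancestors of I: {I, M}.
Ancestors of K: {B, G, K, M}.
Common ancestors: {M}.
The only common ancestor is M, so it is the merge base.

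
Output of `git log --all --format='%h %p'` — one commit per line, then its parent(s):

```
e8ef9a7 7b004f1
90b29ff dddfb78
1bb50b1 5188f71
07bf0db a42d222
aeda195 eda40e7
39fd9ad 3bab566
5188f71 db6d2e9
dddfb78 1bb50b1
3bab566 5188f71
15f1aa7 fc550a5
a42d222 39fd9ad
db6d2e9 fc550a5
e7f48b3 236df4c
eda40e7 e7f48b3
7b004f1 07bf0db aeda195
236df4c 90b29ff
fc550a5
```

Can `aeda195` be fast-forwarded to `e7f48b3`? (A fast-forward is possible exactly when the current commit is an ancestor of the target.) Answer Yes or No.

No

A fast-forward from aeda195 to e7f48b3 is possible iff aeda195 is an ancestor of e7f48b3.
Ancestors of e7f48b3: {1bb50b1, 236df4c, 5188f71, 90b29ff, db6d2e9, dddfb78, e7f48b3, fc550a5}.
aeda195 is not among them, so fast-forward is not possible.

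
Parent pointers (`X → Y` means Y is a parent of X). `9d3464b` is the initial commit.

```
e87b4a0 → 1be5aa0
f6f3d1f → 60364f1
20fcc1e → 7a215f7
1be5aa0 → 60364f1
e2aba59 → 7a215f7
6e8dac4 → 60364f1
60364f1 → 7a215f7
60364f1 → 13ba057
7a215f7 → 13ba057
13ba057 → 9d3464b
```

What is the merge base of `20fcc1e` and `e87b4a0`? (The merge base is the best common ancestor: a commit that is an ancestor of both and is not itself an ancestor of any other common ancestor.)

7a215f7

Ancestors of 20fcc1e: {13ba057, 20fcc1e, 7a215f7, 9d3464b}.
Ancestors of e87b4a0: {13ba057, 1be5aa0, 60364f1, 7a215f7, 9d3464b, e87b4a0}.
Common ancestors: {13ba057, 7a215f7, 9d3464b}.
Among these, 7a215f7 is not an ancestor of any other common ancestor — it is the merge base.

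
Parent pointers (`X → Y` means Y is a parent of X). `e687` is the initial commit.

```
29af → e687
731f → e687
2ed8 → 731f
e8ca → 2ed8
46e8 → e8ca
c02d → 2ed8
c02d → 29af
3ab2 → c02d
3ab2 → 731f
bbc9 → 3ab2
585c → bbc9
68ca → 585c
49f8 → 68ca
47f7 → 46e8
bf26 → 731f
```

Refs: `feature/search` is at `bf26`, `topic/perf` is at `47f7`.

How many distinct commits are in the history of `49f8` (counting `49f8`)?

Walking parent pointers from 49f8: reachable set = {29af, 2ed8, 3ab2, 49f8, 585c, 68ca, 731f, bbc9, c02d, e687}.
That is 10 commits.

10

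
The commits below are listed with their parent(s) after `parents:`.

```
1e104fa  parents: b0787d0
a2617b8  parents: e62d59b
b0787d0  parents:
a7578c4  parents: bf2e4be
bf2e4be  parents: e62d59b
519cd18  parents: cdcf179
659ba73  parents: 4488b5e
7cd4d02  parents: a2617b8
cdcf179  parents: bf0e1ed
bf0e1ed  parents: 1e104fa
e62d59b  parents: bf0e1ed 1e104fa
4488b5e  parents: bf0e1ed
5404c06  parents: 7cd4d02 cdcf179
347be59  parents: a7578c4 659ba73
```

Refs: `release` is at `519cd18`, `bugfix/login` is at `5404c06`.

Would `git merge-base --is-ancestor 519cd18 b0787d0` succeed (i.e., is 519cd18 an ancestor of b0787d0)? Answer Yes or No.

Ancestors of b0787d0: {b0787d0}.
519cd18 is not in that set, so it is not an ancestor of b0787d0.

No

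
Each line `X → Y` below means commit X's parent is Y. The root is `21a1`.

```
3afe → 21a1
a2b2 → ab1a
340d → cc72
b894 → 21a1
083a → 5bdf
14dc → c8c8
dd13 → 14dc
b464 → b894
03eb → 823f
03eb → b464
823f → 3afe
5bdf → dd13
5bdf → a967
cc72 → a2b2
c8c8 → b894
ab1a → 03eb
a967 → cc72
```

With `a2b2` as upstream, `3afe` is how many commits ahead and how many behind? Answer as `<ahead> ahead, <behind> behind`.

Reachable from 3afe: {21a1, 3afe}.
Reachable from a2b2: {03eb, 21a1, 3afe, 823f, a2b2, ab1a, b464, b894}.
Only in 3afe's history (ahead): {} — 0.
Only in a2b2's history (behind): {03eb, 823f, a2b2, ab1a, b464, b894} — 6.

0 ahead, 6 behind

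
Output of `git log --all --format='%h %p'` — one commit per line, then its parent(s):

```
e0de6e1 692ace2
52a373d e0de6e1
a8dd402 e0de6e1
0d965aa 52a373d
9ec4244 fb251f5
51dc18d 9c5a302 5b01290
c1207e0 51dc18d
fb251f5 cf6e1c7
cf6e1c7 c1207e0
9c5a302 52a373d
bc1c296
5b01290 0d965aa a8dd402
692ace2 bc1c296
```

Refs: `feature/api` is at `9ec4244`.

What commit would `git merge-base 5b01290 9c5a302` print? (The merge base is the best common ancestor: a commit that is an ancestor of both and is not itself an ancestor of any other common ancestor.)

52a373d

Ancestors of 5b01290: {0d965aa, 52a373d, 5b01290, 692ace2, a8dd402, bc1c296, e0de6e1}.
Ancestors of 9c5a302: {52a373d, 692ace2, 9c5a302, bc1c296, e0de6e1}.
Common ancestors: {52a373d, 692ace2, bc1c296, e0de6e1}.
Among these, 52a373d is not an ancestor of any other common ancestor — it is the merge base.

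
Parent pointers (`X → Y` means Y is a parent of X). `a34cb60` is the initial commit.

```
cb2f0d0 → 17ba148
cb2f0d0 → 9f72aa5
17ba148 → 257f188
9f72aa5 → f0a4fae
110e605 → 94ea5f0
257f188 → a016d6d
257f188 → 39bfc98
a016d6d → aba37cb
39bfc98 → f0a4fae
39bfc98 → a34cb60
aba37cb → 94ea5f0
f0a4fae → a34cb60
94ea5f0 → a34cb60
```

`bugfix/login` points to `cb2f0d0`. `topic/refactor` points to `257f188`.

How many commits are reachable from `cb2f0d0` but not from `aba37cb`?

7

Reachable from cb2f0d0: {17ba148, 257f188, 39bfc98, 94ea5f0, 9f72aa5, a016d6d, a34cb60, aba37cb, cb2f0d0, f0a4fae}.
Reachable from aba37cb: {94ea5f0, a34cb60, aba37cb}.
In cb2f0d0's history but not aba37cb's: {17ba148, 257f188, 39bfc98, 9f72aa5, a016d6d, cb2f0d0, f0a4fae} — 7 commits.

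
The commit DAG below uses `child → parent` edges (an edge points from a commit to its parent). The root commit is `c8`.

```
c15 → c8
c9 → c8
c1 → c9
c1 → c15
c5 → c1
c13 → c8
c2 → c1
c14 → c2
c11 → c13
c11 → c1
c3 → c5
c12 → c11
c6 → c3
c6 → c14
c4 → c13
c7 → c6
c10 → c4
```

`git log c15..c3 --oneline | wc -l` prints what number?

4

Reachable from c3: {c1, c15, c3, c5, c8, c9}.
Reachable from c15: {c15, c8}.
In c3's history but not c15's: {c1, c3, c5, c9} — 4 commits.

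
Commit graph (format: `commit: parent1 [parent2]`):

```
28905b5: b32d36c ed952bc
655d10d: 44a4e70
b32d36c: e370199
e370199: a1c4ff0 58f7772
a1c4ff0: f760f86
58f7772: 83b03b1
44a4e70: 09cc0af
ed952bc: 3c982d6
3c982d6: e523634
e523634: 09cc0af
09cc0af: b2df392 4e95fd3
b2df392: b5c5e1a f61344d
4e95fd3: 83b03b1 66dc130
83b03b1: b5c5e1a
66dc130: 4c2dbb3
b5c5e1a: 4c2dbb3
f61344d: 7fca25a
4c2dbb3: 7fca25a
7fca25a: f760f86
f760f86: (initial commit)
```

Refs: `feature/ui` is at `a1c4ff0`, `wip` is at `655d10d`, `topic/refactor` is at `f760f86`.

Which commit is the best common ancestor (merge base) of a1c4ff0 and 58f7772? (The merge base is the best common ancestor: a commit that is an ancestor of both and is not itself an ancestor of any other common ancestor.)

f760f86

Ancestors of a1c4ff0: {a1c4ff0, f760f86}.
Ancestors of 58f7772: {4c2dbb3, 58f7772, 7fca25a, 83b03b1, b5c5e1a, f760f86}.
Common ancestors: {f760f86}.
The only common ancestor is f760f86, so it is the merge base.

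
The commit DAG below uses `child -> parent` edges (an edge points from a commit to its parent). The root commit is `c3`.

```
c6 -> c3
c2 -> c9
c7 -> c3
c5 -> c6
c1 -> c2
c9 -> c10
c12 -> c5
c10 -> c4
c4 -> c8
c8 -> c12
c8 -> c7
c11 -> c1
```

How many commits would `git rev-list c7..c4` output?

5

Reachable from c4: {c12, c3, c4, c5, c6, c7, c8}.
Reachable from c7: {c3, c7}.
In c4's history but not c7's: {c12, c4, c5, c6, c8} — 5 commits.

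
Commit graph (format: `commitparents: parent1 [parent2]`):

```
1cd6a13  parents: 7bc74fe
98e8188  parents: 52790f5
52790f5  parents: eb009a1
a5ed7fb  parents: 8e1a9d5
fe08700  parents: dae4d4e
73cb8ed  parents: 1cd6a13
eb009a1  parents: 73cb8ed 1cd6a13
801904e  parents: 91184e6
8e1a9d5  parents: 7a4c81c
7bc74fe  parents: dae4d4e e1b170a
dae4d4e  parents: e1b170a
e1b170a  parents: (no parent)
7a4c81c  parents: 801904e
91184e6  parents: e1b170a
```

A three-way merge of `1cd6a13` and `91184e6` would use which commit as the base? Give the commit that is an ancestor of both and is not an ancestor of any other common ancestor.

Ancestors of 1cd6a13: {1cd6a13, 7bc74fe, dae4d4e, e1b170a}.
Ancestors of 91184e6: {91184e6, e1b170a}.
Common ancestors: {e1b170a}.
The only common ancestor is e1b170a, so it is the merge base.

e1b170a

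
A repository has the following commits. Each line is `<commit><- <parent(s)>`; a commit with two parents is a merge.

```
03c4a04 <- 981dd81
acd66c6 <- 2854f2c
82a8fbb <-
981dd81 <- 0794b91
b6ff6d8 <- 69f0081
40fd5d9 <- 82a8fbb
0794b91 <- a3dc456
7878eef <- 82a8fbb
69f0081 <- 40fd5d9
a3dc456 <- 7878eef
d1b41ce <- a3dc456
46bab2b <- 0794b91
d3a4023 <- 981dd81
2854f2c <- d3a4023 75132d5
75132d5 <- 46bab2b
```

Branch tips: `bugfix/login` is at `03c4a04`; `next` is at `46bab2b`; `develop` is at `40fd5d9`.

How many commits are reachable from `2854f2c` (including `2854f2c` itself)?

9

Walking parent pointers from 2854f2c: reachable set = {0794b91, 2854f2c, 46bab2b, 75132d5, 7878eef, 82a8fbb, 981dd81, a3dc456, d3a4023}.
That is 9 commits.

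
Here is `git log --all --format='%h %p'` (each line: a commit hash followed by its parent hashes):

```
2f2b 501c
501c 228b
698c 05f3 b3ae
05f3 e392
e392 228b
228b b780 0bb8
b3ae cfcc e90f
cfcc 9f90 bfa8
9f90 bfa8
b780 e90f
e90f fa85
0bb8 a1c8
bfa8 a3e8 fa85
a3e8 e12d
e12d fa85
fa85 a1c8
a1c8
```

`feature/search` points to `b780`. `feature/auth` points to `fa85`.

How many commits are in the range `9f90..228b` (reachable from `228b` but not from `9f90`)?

Reachable from 228b: {0bb8, 228b, a1c8, b780, e90f, fa85}.
Reachable from 9f90: {9f90, a1c8, a3e8, bfa8, e12d, fa85}.
In 228b's history but not 9f90's: {0bb8, 228b, b780, e90f} — 4 commits.

4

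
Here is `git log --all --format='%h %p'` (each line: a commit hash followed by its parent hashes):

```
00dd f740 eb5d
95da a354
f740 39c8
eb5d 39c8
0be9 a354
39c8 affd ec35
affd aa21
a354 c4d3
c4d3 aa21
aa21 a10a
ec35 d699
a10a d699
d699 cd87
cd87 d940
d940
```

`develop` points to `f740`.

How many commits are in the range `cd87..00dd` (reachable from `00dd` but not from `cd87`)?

Reachable from 00dd: {00dd, 39c8, a10a, aa21, affd, cd87, d699, d940, eb5d, ec35, f740}.
Reachable from cd87: {cd87, d940}.
In 00dd's history but not cd87's: {00dd, 39c8, a10a, aa21, affd, d699, eb5d, ec35, f740} — 9 commits.

9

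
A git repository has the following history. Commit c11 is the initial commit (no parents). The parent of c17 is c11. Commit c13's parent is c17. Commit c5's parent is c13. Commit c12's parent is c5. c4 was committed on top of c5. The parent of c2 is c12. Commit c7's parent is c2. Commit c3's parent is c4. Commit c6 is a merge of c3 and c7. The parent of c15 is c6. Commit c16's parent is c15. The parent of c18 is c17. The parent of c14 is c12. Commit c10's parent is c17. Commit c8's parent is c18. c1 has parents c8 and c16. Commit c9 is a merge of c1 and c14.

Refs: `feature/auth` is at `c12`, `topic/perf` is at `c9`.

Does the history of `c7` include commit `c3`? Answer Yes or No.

No

Ancestors of c7: {c11, c12, c13, c17, c2, c5, c7}.
c3 is not in that set, so it is not an ancestor of c7.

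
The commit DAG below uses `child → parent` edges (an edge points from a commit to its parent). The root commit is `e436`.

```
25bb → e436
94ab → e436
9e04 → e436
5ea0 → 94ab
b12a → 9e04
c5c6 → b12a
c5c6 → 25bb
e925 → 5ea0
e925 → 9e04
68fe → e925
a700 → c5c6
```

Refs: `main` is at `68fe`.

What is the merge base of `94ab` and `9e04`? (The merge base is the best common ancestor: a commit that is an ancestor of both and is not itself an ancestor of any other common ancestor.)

e436

Ancestors of 94ab: {94ab, e436}.
Ancestors of 9e04: {9e04, e436}.
Common ancestors: {e436}.
The only common ancestor is e436, so it is the merge base.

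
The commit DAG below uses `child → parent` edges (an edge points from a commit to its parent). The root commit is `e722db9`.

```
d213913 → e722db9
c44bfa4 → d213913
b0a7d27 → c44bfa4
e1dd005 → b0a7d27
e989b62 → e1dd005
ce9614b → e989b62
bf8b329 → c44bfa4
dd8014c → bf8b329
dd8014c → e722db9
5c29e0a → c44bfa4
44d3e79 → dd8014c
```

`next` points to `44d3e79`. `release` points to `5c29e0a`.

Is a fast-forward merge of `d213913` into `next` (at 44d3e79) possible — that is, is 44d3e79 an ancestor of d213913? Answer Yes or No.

A fast-forward from 44d3e79 to d213913 is possible iff 44d3e79 is an ancestor of d213913.
Ancestors of d213913: {d213913, e722db9}.
44d3e79 is not among them, so fast-forward is not possible.

No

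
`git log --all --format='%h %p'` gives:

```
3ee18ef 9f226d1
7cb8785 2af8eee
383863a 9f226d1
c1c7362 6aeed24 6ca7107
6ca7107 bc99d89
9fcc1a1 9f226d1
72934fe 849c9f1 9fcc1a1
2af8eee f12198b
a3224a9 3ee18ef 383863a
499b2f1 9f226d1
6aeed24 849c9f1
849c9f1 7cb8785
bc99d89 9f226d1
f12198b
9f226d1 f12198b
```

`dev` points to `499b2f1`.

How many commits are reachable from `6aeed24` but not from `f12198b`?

4

Reachable from 6aeed24: {2af8eee, 6aeed24, 7cb8785, 849c9f1, f12198b}.
Reachable from f12198b: {f12198b}.
In 6aeed24's history but not f12198b's: {2af8eee, 6aeed24, 7cb8785, 849c9f1} — 4 commits.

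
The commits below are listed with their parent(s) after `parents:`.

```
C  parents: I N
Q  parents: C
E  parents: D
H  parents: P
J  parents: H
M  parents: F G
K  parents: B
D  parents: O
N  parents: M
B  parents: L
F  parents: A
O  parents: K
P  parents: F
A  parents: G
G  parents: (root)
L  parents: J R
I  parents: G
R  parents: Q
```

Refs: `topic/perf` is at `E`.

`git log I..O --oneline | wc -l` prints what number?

14

Reachable from O: {A, B, C, F, G, H, I, J, K, L, M, N, O, P, Q, R}.
Reachable from I: {G, I}.
In O's history but not I's: {A, B, C, F, H, J, K, L, M, N, O, P, Q, R} — 14 commits.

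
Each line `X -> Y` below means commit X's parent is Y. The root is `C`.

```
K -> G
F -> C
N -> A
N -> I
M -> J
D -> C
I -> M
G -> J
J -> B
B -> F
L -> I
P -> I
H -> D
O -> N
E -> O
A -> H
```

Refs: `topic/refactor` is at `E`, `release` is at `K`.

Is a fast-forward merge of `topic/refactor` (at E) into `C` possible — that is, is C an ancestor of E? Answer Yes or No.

A fast-forward from C to E is possible iff C is an ancestor of E.
Ancestors of E: {A, B, C, D, E, F, H, I, J, M, N, O}.
C is among them, so fast-forward is possible.

Yes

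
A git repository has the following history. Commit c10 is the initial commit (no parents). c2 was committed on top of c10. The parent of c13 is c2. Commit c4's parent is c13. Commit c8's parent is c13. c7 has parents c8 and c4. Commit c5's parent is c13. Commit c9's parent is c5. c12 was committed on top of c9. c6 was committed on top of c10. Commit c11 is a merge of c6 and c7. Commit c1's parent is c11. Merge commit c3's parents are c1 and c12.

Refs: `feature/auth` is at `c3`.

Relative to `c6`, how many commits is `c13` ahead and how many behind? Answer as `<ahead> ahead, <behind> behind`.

Reachable from c13: {c10, c13, c2}.
Reachable from c6: {c10, c6}.
Only in c13's history (ahead): {c13, c2} — 2.
Only in c6's history (behind): {c6} — 1.

2 ahead, 1 behind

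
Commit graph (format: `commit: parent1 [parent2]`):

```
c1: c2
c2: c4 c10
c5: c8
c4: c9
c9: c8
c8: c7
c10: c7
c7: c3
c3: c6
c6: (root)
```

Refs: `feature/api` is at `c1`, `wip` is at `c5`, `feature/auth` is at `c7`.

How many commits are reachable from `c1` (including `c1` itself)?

Walking parent pointers from c1: reachable set = {c1, c10, c2, c3, c4, c6, c7, c8, c9}.
That is 9 commits.

9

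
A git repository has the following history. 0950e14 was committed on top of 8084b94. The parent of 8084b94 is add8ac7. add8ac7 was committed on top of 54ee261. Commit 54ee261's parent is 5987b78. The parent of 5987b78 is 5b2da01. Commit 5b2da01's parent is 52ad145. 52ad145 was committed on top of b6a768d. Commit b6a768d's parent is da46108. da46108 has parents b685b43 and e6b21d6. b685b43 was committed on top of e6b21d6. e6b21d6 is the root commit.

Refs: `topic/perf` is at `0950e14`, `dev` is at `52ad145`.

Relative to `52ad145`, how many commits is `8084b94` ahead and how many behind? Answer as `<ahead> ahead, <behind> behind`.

Reachable from 8084b94: {52ad145, 54ee261, 5987b78, 5b2da01, 8084b94, add8ac7, b685b43, b6a768d, da46108, e6b21d6}.
Reachable from 52ad145: {52ad145, b685b43, b6a768d, da46108, e6b21d6}.
Only in 8084b94's history (ahead): {54ee261, 5987b78, 5b2da01, 8084b94, add8ac7} — 5.
Only in 52ad145's history (behind): {} — 0.

5 ahead, 0 behind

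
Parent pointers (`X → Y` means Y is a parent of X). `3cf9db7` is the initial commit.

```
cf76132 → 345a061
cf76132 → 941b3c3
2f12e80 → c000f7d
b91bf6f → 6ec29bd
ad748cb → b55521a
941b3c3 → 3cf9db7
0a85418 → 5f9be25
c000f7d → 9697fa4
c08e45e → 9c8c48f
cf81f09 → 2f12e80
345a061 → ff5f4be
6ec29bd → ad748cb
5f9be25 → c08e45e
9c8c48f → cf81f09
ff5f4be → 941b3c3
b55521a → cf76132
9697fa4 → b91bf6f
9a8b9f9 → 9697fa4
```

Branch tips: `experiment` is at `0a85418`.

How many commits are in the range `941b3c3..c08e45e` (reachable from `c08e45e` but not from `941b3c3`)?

Reachable from c08e45e: {2f12e80, 345a061, 3cf9db7, 6ec29bd, 941b3c3, 9697fa4, 9c8c48f, ad748cb, b55521a, b91bf6f, c000f7d, c08e45e, cf76132, cf81f09, ff5f4be}.
Reachable from 941b3c3: {3cf9db7, 941b3c3}.
In c08e45e's history but not 941b3c3's: {2f12e80, 345a061, 6ec29bd, 9697fa4, 9c8c48f, ad748cb, b55521a, b91bf6f, c000f7d, c08e45e, cf76132, cf81f09, ff5f4be} — 13 commits.

13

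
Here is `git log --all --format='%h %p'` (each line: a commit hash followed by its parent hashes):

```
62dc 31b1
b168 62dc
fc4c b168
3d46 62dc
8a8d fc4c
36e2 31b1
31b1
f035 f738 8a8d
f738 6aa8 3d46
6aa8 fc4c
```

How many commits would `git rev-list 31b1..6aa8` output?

4

Reachable from 6aa8: {31b1, 62dc, 6aa8, b168, fc4c}.
Reachable from 31b1: {31b1}.
In 6aa8's history but not 31b1's: {62dc, 6aa8, b168, fc4c} — 4 commits.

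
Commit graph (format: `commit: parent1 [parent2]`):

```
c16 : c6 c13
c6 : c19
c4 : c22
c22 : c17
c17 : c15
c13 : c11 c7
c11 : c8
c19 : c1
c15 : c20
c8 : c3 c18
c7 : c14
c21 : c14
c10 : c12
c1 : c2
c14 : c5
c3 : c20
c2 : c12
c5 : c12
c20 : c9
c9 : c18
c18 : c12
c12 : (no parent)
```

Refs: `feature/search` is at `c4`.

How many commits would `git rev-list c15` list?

Walking parent pointers from c15: reachable set = {c12, c15, c18, c20, c9}.
That is 5 commits.

5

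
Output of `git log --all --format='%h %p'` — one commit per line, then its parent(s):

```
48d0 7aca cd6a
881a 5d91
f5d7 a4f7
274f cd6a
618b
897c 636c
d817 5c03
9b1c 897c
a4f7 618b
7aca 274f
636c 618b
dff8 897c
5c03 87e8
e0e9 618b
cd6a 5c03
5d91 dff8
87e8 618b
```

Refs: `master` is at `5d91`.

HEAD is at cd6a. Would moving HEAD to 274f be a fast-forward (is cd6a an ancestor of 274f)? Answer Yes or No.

A fast-forward from cd6a to 274f is possible iff cd6a is an ancestor of 274f.
Ancestors of 274f: {274f, 5c03, 618b, 87e8, cd6a}.
cd6a is among them, so fast-forward is possible.

Yes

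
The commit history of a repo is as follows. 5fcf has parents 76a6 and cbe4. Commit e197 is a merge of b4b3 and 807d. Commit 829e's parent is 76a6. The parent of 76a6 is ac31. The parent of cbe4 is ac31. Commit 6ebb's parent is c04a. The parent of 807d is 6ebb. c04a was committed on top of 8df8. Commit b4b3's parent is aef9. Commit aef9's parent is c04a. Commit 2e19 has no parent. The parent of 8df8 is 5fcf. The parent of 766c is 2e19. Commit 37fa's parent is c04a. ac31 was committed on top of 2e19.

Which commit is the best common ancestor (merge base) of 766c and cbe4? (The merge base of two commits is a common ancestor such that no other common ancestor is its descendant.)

2e19

Ancestors of 766c: {2e19, 766c}.
Ancestors of cbe4: {2e19, ac31, cbe4}.
Common ancestors: {2e19}.
The only common ancestor is 2e19, so it is the merge base.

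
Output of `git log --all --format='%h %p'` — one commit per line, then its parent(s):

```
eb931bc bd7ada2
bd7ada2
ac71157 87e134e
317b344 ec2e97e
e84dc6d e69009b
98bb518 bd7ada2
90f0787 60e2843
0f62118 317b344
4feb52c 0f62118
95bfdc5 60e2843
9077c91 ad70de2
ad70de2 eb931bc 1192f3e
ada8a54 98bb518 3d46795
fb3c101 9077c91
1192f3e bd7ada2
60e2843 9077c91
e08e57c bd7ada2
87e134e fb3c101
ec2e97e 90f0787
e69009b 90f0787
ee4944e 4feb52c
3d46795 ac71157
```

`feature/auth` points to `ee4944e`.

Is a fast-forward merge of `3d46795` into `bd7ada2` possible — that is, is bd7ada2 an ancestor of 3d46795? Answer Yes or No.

Yes

A fast-forward from bd7ada2 to 3d46795 is possible iff bd7ada2 is an ancestor of 3d46795.
Ancestors of 3d46795: {1192f3e, 3d46795, 87e134e, 9077c91, ac71157, ad70de2, bd7ada2, eb931bc, fb3c101}.
bd7ada2 is among them, so fast-forward is possible.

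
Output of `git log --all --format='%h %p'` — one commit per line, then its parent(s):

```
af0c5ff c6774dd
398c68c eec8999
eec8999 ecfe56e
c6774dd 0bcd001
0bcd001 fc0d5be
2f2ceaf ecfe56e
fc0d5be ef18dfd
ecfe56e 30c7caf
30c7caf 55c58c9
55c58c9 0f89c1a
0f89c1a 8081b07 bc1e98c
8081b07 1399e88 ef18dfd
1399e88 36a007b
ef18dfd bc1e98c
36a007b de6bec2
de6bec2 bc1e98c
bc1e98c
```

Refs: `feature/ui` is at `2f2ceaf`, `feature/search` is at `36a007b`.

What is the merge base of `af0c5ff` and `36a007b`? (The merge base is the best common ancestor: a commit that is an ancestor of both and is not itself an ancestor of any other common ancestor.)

bc1e98c

Ancestors of af0c5ff: {0bcd001, af0c5ff, bc1e98c, c6774dd, ef18dfd, fc0d5be}.
Ancestors of 36a007b: {36a007b, bc1e98c, de6bec2}.
Common ancestors: {bc1e98c}.
The only common ancestor is bc1e98c, so it is the merge base.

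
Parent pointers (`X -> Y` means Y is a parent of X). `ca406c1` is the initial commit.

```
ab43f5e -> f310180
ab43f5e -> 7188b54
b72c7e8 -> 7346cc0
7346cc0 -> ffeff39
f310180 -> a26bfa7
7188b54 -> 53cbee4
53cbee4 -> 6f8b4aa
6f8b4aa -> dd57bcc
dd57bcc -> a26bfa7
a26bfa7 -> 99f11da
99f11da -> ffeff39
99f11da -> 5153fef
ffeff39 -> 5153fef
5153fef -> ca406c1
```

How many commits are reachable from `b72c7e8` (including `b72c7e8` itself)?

Walking parent pointers from b72c7e8: reachable set = {5153fef, 7346cc0, b72c7e8, ca406c1, ffeff39}.
That is 5 commits.

5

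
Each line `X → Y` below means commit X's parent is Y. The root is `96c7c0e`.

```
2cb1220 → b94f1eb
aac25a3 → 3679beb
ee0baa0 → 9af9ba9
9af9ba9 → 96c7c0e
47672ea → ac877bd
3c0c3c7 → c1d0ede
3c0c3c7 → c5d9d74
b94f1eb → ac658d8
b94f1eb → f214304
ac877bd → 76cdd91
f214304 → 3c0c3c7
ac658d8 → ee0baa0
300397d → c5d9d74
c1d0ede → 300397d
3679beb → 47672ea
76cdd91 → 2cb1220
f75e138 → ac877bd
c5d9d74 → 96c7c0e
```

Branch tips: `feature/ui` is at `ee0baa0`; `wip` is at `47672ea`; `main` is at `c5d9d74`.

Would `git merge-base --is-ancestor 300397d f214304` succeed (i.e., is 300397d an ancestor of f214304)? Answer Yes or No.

Yes

Ancestors of f214304 (commits reachable by following parents): {300397d, 3c0c3c7, 96c7c0e, c1d0ede, c5d9d74, f214304}.
300397d is in that set, so it is an ancestor of f214304.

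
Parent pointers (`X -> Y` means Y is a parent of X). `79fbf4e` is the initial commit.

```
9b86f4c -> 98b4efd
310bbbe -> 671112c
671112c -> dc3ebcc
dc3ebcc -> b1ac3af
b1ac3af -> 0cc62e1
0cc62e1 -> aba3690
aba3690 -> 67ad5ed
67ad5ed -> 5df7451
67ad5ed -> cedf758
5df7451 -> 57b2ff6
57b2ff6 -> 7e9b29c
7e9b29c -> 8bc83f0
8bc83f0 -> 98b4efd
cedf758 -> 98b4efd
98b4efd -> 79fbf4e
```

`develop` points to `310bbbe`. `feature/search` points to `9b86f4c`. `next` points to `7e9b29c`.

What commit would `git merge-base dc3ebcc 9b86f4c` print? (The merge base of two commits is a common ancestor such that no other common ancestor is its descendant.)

98b4efd

Ancestors of dc3ebcc: {0cc62e1, 57b2ff6, 5df7451, 67ad5ed, 79fbf4e, 7e9b29c, 8bc83f0, 98b4efd, aba3690, b1ac3af, cedf758, dc3ebcc}.
Ancestors of 9b86f4c: {79fbf4e, 98b4efd, 9b86f4c}.
Common ancestors: {79fbf4e, 98b4efd}.
Among these, 98b4efd is not an ancestor of any other common ancestor — it is the merge base.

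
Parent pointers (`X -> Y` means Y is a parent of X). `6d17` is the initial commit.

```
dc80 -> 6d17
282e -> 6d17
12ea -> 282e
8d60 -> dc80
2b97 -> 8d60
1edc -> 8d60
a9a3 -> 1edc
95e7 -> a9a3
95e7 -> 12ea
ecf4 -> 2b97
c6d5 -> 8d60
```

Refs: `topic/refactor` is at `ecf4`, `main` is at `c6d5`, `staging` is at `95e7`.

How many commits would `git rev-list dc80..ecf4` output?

Reachable from ecf4: {2b97, 6d17, 8d60, dc80, ecf4}.
Reachable from dc80: {6d17, dc80}.
In ecf4's history but not dc80's: {2b97, 8d60, ecf4} — 3 commits.

3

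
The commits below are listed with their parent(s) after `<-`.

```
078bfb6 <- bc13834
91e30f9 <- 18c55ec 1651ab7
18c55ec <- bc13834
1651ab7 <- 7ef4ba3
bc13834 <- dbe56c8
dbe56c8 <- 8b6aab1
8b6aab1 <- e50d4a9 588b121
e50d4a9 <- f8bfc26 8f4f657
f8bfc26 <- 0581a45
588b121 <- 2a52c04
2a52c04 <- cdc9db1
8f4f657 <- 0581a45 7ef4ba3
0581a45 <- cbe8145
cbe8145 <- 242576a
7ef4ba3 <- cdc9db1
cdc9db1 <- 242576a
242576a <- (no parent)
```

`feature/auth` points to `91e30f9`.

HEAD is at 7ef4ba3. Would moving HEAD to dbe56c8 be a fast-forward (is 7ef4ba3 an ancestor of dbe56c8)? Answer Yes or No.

Yes

A fast-forward from 7ef4ba3 to dbe56c8 is possible iff 7ef4ba3 is an ancestor of dbe56c8.
Ancestors of dbe56c8: {0581a45, 242576a, 2a52c04, 588b121, 7ef4ba3, 8b6aab1, 8f4f657, cbe8145, cdc9db1, dbe56c8, e50d4a9, f8bfc26}.
7ef4ba3 is among them, so fast-forward is possible.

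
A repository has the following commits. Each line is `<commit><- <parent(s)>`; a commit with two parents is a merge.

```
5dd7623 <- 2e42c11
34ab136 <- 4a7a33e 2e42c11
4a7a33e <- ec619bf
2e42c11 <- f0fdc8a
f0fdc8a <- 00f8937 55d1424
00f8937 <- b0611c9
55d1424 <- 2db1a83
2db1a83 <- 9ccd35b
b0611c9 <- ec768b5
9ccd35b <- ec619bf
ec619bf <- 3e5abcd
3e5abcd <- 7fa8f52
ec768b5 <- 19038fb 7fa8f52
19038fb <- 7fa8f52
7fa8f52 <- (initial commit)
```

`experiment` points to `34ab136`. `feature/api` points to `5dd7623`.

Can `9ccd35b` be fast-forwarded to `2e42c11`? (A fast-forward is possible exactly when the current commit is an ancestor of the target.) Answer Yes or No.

Yes

A fast-forward from 9ccd35b to 2e42c11 is possible iff 9ccd35b is an ancestor of 2e42c11.
Ancestors of 2e42c11: {00f8937, 19038fb, 2db1a83, 2e42c11, 3e5abcd, 55d1424, 7fa8f52, 9ccd35b, b0611c9, ec619bf, ec768b5, f0fdc8a}.
9ccd35b is among them, so fast-forward is possible.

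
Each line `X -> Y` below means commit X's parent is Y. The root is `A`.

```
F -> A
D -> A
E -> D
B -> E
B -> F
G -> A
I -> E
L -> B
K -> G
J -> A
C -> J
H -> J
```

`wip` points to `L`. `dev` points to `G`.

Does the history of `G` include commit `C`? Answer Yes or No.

No

Ancestors of G: {A, G}.
C is not in that set, so it is not an ancestor of G.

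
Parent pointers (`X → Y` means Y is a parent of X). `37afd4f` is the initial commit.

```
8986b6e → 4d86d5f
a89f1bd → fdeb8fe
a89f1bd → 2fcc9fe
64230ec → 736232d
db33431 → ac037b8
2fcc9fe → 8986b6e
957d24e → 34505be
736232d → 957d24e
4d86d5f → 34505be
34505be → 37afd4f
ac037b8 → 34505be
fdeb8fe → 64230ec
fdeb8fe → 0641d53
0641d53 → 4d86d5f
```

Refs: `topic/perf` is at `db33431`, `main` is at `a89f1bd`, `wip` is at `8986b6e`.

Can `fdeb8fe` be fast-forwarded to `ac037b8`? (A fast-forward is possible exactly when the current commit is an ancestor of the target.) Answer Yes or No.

A fast-forward from fdeb8fe to ac037b8 is possible iff fdeb8fe is an ancestor of ac037b8.
Ancestors of ac037b8: {34505be, 37afd4f, ac037b8}.
fdeb8fe is not among them, so fast-forward is not possible.

No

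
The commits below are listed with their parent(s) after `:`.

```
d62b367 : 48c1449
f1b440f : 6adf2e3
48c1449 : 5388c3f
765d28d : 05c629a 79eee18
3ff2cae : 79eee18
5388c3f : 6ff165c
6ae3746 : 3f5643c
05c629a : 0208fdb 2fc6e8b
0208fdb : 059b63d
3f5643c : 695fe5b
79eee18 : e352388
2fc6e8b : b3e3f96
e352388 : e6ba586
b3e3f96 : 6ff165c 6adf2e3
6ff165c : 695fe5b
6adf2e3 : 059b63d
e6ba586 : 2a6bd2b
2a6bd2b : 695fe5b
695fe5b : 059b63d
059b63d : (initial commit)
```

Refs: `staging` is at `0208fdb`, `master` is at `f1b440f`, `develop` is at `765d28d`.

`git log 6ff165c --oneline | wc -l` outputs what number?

Walking parent pointers from 6ff165c: reachable set = {059b63d, 695fe5b, 6ff165c}.
That is 3 commits.

3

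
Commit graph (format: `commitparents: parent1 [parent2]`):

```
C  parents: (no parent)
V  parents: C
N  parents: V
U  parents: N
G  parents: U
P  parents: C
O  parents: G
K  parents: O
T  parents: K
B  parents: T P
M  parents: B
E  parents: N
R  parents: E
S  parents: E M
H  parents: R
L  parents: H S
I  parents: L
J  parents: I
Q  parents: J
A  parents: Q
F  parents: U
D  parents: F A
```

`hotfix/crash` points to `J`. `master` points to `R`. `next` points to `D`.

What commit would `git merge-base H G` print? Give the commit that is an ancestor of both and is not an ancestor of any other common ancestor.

N

Ancestors of H: {C, E, H, N, R, V}.
Ancestors of G: {C, G, N, U, V}.
Common ancestors: {C, N, V}.
Among these, N is not an ancestor of any other common ancestor — it is the merge base.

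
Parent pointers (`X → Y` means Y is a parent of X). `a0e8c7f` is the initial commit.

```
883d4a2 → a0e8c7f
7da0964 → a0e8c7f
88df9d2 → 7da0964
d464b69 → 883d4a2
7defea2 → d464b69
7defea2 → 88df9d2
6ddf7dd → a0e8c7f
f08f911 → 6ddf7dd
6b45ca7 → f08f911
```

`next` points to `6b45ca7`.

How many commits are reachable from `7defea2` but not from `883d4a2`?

4

Reachable from 7defea2: {7da0964, 7defea2, 883d4a2, 88df9d2, a0e8c7f, d464b69}.
Reachable from 883d4a2: {883d4a2, a0e8c7f}.
In 7defea2's history but not 883d4a2's: {7da0964, 7defea2, 88df9d2, d464b69} — 4 commits.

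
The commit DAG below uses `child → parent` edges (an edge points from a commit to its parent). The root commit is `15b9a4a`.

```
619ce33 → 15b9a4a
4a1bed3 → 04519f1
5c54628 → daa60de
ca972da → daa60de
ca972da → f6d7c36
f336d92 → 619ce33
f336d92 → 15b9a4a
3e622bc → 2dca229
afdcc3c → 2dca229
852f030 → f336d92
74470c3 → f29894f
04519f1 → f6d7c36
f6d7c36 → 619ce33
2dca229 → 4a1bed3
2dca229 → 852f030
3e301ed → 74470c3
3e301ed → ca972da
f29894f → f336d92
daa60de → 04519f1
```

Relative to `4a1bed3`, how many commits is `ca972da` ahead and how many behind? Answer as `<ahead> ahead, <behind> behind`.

2 ahead, 1 behind

Reachable from ca972da: {04519f1, 15b9a4a, 619ce33, ca972da, daa60de, f6d7c36}.
Reachable from 4a1bed3: {04519f1, 15b9a4a, 4a1bed3, 619ce33, f6d7c36}.
Only in ca972da's history (ahead): {ca972da, daa60de} — 2.
Only in 4a1bed3's history (behind): {4a1bed3} — 1.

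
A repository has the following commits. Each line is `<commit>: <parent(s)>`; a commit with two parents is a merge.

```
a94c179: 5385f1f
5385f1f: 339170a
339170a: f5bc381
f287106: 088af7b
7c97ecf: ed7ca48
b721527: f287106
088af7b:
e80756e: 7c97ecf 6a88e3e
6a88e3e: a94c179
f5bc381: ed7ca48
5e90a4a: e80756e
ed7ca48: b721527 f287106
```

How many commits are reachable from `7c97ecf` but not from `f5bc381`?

Reachable from 7c97ecf: {088af7b, 7c97ecf, b721527, ed7ca48, f287106}.
Reachable from f5bc381: {088af7b, b721527, ed7ca48, f287106, f5bc381}.
In 7c97ecf's history but not f5bc381's: {7c97ecf} — 1 commit.

1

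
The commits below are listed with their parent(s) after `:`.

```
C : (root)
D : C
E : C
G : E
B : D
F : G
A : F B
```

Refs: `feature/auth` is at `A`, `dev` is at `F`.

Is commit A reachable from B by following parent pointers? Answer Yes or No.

Ancestors of B: {B, C, D}.
A is not in that set, so it is not an ancestor of B.

No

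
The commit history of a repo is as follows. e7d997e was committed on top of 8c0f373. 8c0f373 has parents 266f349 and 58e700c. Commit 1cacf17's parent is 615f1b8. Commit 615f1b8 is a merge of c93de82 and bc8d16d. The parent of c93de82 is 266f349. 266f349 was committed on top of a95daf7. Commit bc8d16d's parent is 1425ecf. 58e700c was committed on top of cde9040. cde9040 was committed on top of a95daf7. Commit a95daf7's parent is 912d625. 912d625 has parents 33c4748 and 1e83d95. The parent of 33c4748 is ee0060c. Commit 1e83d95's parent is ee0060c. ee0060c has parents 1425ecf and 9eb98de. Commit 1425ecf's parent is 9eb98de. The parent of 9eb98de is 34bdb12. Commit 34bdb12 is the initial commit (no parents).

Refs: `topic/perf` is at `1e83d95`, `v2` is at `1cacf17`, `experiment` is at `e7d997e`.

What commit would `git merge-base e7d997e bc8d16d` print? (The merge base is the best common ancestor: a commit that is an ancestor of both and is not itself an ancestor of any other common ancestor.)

1425ecf

Ancestors of e7d997e: {1425ecf, 1e83d95, 266f349, 33c4748, 34bdb12, 58e700c, 8c0f373, 912d625, 9eb98de, a95daf7, cde9040, e7d997e, ee0060c}.
Ancestors of bc8d16d: {1425ecf, 34bdb12, 9eb98de, bc8d16d}.
Common ancestors: {1425ecf, 34bdb12, 9eb98de}.
Among these, 1425ecf is not an ancestor of any other common ancestor — it is the merge base.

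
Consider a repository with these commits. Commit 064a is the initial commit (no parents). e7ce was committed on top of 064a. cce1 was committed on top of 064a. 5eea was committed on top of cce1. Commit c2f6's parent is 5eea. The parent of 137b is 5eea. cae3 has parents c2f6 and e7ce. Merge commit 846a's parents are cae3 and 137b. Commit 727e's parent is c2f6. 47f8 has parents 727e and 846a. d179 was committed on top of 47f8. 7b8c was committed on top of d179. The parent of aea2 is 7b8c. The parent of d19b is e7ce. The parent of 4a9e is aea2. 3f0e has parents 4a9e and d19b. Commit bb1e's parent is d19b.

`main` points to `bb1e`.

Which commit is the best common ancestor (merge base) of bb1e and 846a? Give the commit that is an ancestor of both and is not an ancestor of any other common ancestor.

e7ce

Ancestors of bb1e: {064a, bb1e, d19b, e7ce}.
Ancestors of 846a: {064a, 137b, 5eea, 846a, c2f6, cae3, cce1, e7ce}.
Common ancestors: {064a, e7ce}.
Among these, e7ce is not an ancestor of any other common ancestor — it is the merge base.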